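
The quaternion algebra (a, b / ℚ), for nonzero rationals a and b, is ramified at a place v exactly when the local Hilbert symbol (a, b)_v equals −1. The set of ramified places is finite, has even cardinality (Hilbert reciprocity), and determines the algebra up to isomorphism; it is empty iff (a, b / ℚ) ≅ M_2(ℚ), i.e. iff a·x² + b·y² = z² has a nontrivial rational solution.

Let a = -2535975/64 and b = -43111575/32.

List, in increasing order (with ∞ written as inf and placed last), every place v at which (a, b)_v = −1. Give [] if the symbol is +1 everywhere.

Mod squares: a ≡ -39, b ≡ -1326. Check v ∈ {∞, 2, 3, 5, 13, 17}.
v=∞: -39 < 0 and -1326 < 0  ⇒  (a,b)_∞ = -1.
v=13: a=13^1·(≡10), b=13^1·(≡2) mod 13; (10|13)=+1, (2|13)=-1; (−1)^{1·1·6}·(+1)^1·(-1)^1 = -1.
v=3: a=3^3·(≡2), b=3^3·(≡2) mod 3; (2|3)=-1, (2|3)=-1; (−1)^{3·3·1}·(-1)^3·(-1)^3 = -1.
v=5: a=5^2·(≡4), b=5^2·(≡1) mod 5; (4|5)=+1, (1|5)=+1; (−1)^{2·2·2}·(+1)^2·(+1)^2 = +1.
v=17: a=17^2·(≡5), b=17^3·(≡10) mod 17; (5|17)=-1, (10|17)=-1; (−1)^{2·3·8}·(-1)^3·(-1)^2 = -1.
v=2: v_2(a)=-6, v_2(b)=-5; units ≡ 1, 1 (mod 8); ε·ε+αω+βω = 0·0+-6·0+-5·0 ≡ 0  ⇒  (a,b)_2 = +1.
(-39, -1326 / ℚ) ramifies at {3, 13, 17, ∞}: a division algebra.

[3, 13, 17, inf]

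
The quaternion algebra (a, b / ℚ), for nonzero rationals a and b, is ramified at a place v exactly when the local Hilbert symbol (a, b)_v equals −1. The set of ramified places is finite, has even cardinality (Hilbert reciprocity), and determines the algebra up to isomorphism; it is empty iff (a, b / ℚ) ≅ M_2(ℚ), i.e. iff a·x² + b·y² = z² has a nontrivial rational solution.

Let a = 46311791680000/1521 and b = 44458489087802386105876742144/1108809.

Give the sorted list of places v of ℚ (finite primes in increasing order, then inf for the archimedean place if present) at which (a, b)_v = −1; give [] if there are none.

[19, 23]

Mod squares: a ≡ 4522, b ≡ 506. Check v ∈ {∞, 2, 3, 5, 7, 11, 13, 17, 19, 23}.
v=2: v_2(a)=9, v_2(b)=17; units ≡ 5, 5 (mod 8); ε·ε+αω+βω = 0·0+9·1+17·1 ≡ 0  ⇒  (a,b)_2 = +1.
v=13: a=13^-2·(≡6), b=13^-2·(≡9) mod 13; (6|13)=-1, (9|13)=+1; (−1)^{-2·-2·6}·(-1)^-2·(+1)^-2 = +1.
v=19: a=19^1·(≡18), b=19^2·(≡12) mod 19; (18|19)=-1, (12|19)=-1; (−1)^{1·2·9}·(-1)^2·(-1)^1 = -1.
v=23: a=23^2·(≡14), b=23^7·(≡5) mod 23; (14|23)=-1, (5|23)=-1; (−1)^{2·7·11}·(-1)^7·(-1)^2 = -1.
v=7: a=7^1·(≡1), b=7^2·(≡2) mod 7; (1|7)=+1, (2|7)=+1; (−1)^{1·2·3}·(+1)^2·(+1)^1 = +1.
v=5: a=5^4·(≡3), b=5^0·(≡1) mod 5; (3|5)=-1, (1|5)=+1; (−1)^{4·0·2}·(-1)^0·(+1)^4 = +1.
v=∞: 4522 > 0 and 506 > 0  ⇒  (a,b)_∞ = +1.
v=17: a=17^1·(≡12), b=17^2·(≡8) mod 17; (12|17)=-1, (8|17)=+1; (−1)^{1·2·8}·(-1)^2·(+1)^1 = +1.
v=3: a=3^-2·(≡1), b=3^-8·(≡2) mod 3; (1|3)=+1, (2|3)=-1; (−1)^{-2·-8·1}·(+1)^-8·(-1)^-2 = +1.
v=11: a=11^2·(≡9), b=11^7·(≡6) mod 11; (9|11)=+1, (6|11)=-1; (−1)^{2·7·5}·(+1)^7·(-1)^2 = +1.
|Ram(4522, 506)| = 2, even; anisotropic at {19, 23}.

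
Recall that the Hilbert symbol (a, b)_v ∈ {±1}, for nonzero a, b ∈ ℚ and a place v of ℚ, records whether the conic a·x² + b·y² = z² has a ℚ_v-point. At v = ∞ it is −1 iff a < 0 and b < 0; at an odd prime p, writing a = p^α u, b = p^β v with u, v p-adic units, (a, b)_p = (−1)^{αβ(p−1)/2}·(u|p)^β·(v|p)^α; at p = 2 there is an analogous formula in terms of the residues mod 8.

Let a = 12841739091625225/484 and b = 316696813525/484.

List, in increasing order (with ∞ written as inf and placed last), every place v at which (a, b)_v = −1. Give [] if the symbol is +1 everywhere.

[23, 41]

(a, b) ≡ (1081, 82861) mod (ℚ^×)²; places V = {2, 5, 11, 17, 23, 41, 43, 47, ∞}.
(a,b)_17: α=2, u≡7; β=2, v≡6 (mod 17); (7|17)=-1, (6|17)=-1; sign (−1)^0·-1^2·-1^2 = +1.
(a,b)_11: α=-2, u≡3; β=-2, v≡1 (mod 11); (3|11)=+1, (1|11)=+1; sign (−1)^0·+1^-2·+1^-2 = +1.
(a,b)_∞: sgn(1081)=+, sgn(82861)=+, so +1.
(a,b)_47: α=1, u≡40; β=1, v≡28 (mod 47); (40|47)=-1, (28|47)=+1; sign (−1)^1·-1^1·+1^1 = +1.
(a,b)_5: α=2, u≡1; β=2, v≡4 (mod 5); (1|5)=+1, (4|5)=+1; sign (−1)^0·+1^2·+1^2 = +1.
(a,b)_23: α=3, u≡8; β=2, v≡22 (mod 23); (8|23)=+1, (22|23)=-1; sign (−1)^0·+1^2·-1^3 = -1.
(a,b)_41: α=2, u≡24; β=1, v≡13 (mod 41); (24|41)=-1, (13|41)=-1; sign (−1)^0·-1^1·-1^2 = -1.
(a,b)_2: α=-2, β=-2; u≡1, v≡5 (mod 8); ε(u)ε(v)=0·0, αω(v)=-2·1, βω(u)=-2·0; sum ≡ 0  ⇒  +1.
(a,b)_43: α=2, u≡1; β=1, v≡14 (mod 43); (1|43)=+1, (14|43)=+1; sign (−1)^0·+1^1·+1^2 = +1.
(1081, 82861 / ℚ) ramifies at {23, 41}: a division algebra.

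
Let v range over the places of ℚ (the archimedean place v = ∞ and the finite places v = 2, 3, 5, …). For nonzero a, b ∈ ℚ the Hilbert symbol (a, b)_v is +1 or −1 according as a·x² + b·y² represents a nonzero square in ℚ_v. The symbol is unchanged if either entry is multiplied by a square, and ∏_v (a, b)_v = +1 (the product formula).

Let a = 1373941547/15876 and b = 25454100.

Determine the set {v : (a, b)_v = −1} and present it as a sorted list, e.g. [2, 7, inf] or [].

(a, b) ≡ (8987, 254541) mod (ℚ^×)²; places V = {2, 3, 5, 7, 11, 17, 19, 23, 31, 43, ∞}.
(a,b)_17: α=2, u≡6; β=1, v≡8 (mod 17); (6|17)=-1, (8|17)=+1; sign (−1)^0·-1^1·+1^2 = -1.
(a,b)_19: α=1, u≡16; β=0, v≡9 (mod 19); (16|19)=+1, (9|19)=+1; sign (−1)^0·+1^0·+1^1 = +1.
(a,b)_23: α=2, u≡10; β=1, v≡9 (mod 23); (10|23)=-1, (9|23)=+1; sign (−1)^0·-1^1·+1^2 = -1.
(a,b)_3: α=-4, u≡2; β=1, v≡1 (mod 3); (2|3)=-1, (1|3)=+1; sign (−1)^0·-1^1·+1^-4 = -1.
(a,b)_11: α=1, u≡3; β=0, v≡1 (mod 11); (3|11)=+1, (1|11)=+1; sign (−1)^0·+1^0·+1^1 = +1.
(a,b)_2: α=-2, β=2; u≡3, v≡5 (mod 8); ε(u)ε(v)=1·0, αω(v)=-2·1, βω(u)=2·1; sum ≡ 0  ⇒  +1.
(a,b)_∞: sgn(8987)=+, sgn(254541)=+, so +1.
(a,b)_5: α=0, u≡2; β=2, v≡4 (mod 5); (2|5)=-1, (4|5)=+1; sign (−1)^0·-1^2·+1^0 = +1.
(a,b)_31: α=0, u≡16; β=1, v≡3 (mod 31); (16|31)=+1, (3|31)=-1; sign (−1)^0·+1^1·-1^0 = +1.
(a,b)_7: α=-2, u≡3; β=1, v≡3 (mod 7); (3|7)=-1, (3|7)=-1; sign (−1)^0·-1^1·-1^-2 = -1.
(a,b)_43: α=1, u≡18; β=0, v≡35 (mod 43); (18|43)=-1, (35|43)=+1; sign (−1)^0·-1^0·+1^1 = +1.
Ram(8987, 254541) = {3, 7, 17, 23}; no ℚ_3-point on the conic.

[3, 7, 17, 23]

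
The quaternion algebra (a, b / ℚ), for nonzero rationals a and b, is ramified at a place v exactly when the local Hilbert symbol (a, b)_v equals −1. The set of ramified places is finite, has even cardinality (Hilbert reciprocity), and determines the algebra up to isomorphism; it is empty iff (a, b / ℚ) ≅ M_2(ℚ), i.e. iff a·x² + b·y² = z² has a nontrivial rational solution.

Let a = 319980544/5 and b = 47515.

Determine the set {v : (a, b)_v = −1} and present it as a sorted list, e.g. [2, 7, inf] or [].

[5, 13, 17, 43]

(a, b) ≡ (5, 47515) mod (ℚ^×)²; places V = {2, 5, 13, 17, 43, ∞}.
(a,b)_43: α=2, u≡22; β=1, v≡30 (mod 43); (22|43)=-1, (30|43)=-1; sign (−1)^0·-1^1·-1^2 = -1.
(a,b)_2: α=10, β=0; u≡5, v≡3 (mod 8); ε(u)ε(v)=0·1, αω(v)=10·1, βω(u)=0·1; sum ≡ 0  ⇒  +1.
(a,b)_17: α=0, u≡10; β=1, v≡7 (mod 17); (10|17)=-1, (7|17)=-1; sign (−1)^0·-1^1·-1^0 = -1.
(a,b)_∞: sgn(5)=+, sgn(47515)=+, so +1.
(a,b)_5: α=-1, u≡4; β=1, v≡3 (mod 5); (4|5)=+1, (3|5)=-1; sign (−1)^0·+1^1·-1^-1 = -1.
(a,b)_13: α=2, u≡6; β=1, v≡2 (mod 13); (6|13)=-1, (2|13)=-1; sign (−1)^0·-1^1·-1^2 = -1.
(5, 47515 / ℚ) ramifies at {5, 13, 17, 43}: a division algebra.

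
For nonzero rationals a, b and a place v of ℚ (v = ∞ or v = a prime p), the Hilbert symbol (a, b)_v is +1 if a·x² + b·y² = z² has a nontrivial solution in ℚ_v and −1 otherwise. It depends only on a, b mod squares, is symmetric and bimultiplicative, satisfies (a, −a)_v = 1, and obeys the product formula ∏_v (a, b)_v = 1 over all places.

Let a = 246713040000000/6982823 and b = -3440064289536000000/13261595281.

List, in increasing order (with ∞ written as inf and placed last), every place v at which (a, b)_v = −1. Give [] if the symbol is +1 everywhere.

[3, 23]

(a, b) ≡ (89355, -259) mod (ℚ^×)²; places V = {2, 3, 5, 7, 11, 19, 23, 29, 37, ∞}.
(a,b)_∞: sgn(89355)=+, sgn(-259)=−, so +1.
(a,b)_11: α=0, u≡2; β=-2, v≡3 (mod 11); (2|11)=-1, (3|11)=+1; sign (−1)^0·-1^-2·+1^0 = +1.
(a,b)_3: α=5, u≡1; β=2, v≡2 (mod 3); (1|3)=+1, (2|3)=-1; sign (−1)^0·+1^2·-1^5 = -1.
(a,b)_29: α=-2, u≡5; β=-2, v≡15 (mod 29); (5|29)=+1, (15|29)=-1; sign (−1)^0·+1^-2·-1^-2 = +1.
(a,b)_19: α=-2, u≡5; β=-4, v≡7 (mod 19); (5|19)=+1, (7|19)=+1; sign (−1)^0·+1^-4·+1^-2 = +1.
(a,b)_23: α=-1, u≡11; β=0, v≡5 (mod 23); (11|23)=-1, (5|23)=-1; sign (−1)^0·-1^0·-1^-1 = -1.
(a,b)_5: α=7, u≡4; β=6, v≡1 (mod 5); (4|5)=+1, (1|5)=+1; sign (−1)^0·+1^6·+1^7 = +1.
(a,b)_37: α=1, u≡36; β=1, v≡9 (mod 37); (36|37)=+1, (9|37)=+1; sign (−1)^0·+1^1·+1^1 = +1.
(a,b)_7: α=3, u≡2; β=9, v≡3 (mod 7); (2|7)=+1, (3|7)=-1; sign (−1)^1·+1^9·-1^3 = +1.
(a,b)_2: α=10, β=14; u≡3, v≡5 (mod 8); ε(u)ε(v)=1·0, αω(v)=10·1, βω(u)=14·1; sum ≡ 0  ⇒  +1.
Ram(89355, -259) = {3, 23}; no ℚ_3-point on the conic.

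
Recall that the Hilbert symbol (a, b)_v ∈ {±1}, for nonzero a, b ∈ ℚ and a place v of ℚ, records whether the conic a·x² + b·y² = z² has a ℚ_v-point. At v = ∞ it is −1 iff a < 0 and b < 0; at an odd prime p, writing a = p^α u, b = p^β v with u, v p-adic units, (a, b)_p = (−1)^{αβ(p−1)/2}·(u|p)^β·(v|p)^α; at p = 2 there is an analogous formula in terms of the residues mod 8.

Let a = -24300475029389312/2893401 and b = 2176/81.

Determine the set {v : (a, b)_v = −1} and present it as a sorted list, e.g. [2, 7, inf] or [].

[13, 23]

(a, b) ≡ (-17342, 34) mod (ℚ^×)²; places V = {2, 3, 7, 13, 17, 23, 29, ∞}.
(a,b)_17: α=4, u≡15; β=1, v≡2 (mod 17); (15|17)=+1, (2|17)=+1; sign (−1)^0·+1^1·+1^4 = +1.
(a,b)_13: α=1, u≡8; β=0, v≡6 (mod 13); (8|13)=-1, (6|13)=-1; sign (−1)^0·-1^0·-1^1 = -1.
(a,b)_∞: sgn(-17342)=−, sgn(34)=+, so +1.
(a,b)_2: α=25, β=7; u≡1, v≡1 (mod 8); ε(u)ε(v)=0·0, αω(v)=25·0, βω(u)=7·0; sum ≡ 0  ⇒  +1.
(a,b)_29: α=1, u≡8; β=0, v≡24 (mod 29); (8|29)=-1, (24|29)=+1; sign (−1)^0·-1^0·+1^1 = +1.
(a,b)_3: α=-10, u≡1; β=-4, v≡1 (mod 3); (1|3)=+1, (1|3)=+1; sign (−1)^0·+1^-4·+1^-10 = +1.
(a,b)_23: α=1, u≡22; β=0, v≡5 (mod 23); (22|23)=-1, (5|23)=-1; sign (−1)^0·-1^0·-1^1 = -1.
(a,b)_7: α=-2, u≡4; β=0, v≡5 (mod 7); (4|7)=+1, (5|7)=-1; sign (−1)^0·+1^0·-1^-2 = +1.
|Ram(-17342, 34)| = 2, even; anisotropic at {13, 23}.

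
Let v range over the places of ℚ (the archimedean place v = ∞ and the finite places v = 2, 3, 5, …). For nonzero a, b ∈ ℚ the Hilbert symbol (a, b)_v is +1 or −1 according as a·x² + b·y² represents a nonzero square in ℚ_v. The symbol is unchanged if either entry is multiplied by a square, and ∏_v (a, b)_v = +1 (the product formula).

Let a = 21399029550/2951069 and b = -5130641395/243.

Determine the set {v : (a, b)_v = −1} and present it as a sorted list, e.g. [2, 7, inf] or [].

[2, 3, 5, 17, 29, 37, 41, 43]

Mod squares: a ≡ 3783398, b ≡ -240465. Check v ∈ {∞, 2, 3, 5, 11, 17, 23, 29, 37, 41, 43}.
v=29: a=29^-3·(≡4), b=29^0·(≡19) mod 29; (4|29)=+1, (19|29)=-1; (−1)^{-3·0·14}·(+1)^0·(-1)^-3 = -1.
v=17: a=17^0·(≡14), b=17^1·(≡2) mod 17; (14|17)=-1, (2|17)=+1; (−1)^{0·1·8}·(-1)^1·(+1)^0 = -1.
v=37: a=37^1·(≡18), b=37^0·(≡20) mod 37; (18|37)=-1, (20|37)=-1; (−1)^{1·0·18}·(-1)^0·(-1)^1 = -1.
v=23: a=23^0·(≡9), b=23^3·(≡21) mod 23; (9|23)=+1, (21|23)=-1; (−1)^{0·3·11}·(+1)^3·(-1)^0 = +1.
v=41: a=41^1·(≡35), b=41^1·(≡20) mod 41; (35|41)=-1, (20|41)=+1; (−1)^{1·1·20}·(-1)^1·(+1)^1 = -1.
v=43: a=43^1·(≡29), b=43^0·(≡5) mod 43; (29|43)=-1, (5|43)=-1; (−1)^{1·0·21}·(-1)^0·(-1)^1 = -1.
v=2: v_2(a)=1, v_2(b)=0; units ≡ 3, 7 (mod 8); ε·ε+αω+βω = 1·1+1·0+0·1 ≡ 1  ⇒  (a,b)_2 = -1.
v=3: a=3^8·(≡2), b=3^-5·(≡2) mod 3; (2|3)=-1, (2|3)=-1; (−1)^{8·-5·1}·(-1)^-5·(-1)^8 = -1.
v=∞: 3783398 > 0 and -240465 < 0  ⇒  (a,b)_∞ = +1.
v=11: a=11^-2·(≡4), b=11^2·(≡2) mod 11; (4|11)=+1, (2|11)=-1; (−1)^{-2·2·5}·(+1)^2·(-1)^-2 = +1.
v=5: a=5^2·(≡3), b=5^1·(≡2) mod 5; (3|5)=-1, (2|5)=-1; (−1)^{2·1·2}·(-1)^1·(-1)^2 = -1.
(3783398, -240465 / ℚ) ramifies at {2, 3, 5, 17, 29, 37, 41, 43}: a division algebra.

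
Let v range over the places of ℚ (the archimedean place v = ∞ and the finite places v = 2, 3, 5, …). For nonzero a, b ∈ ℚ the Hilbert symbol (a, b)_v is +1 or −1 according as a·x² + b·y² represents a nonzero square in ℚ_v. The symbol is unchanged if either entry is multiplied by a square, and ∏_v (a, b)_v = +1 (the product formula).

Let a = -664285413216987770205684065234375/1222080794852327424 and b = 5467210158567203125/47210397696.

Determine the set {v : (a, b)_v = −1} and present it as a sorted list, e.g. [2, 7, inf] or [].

[19, 23]

(a, b) ≡ (-23, 3534) mod (ℚ^×)²; places V = {2, 3, 5, 7, 11, 13, 17, 19, 23, 31, 47, ∞}.
(a,b)_5: α=8, u≡2; β=6, v≡1 (mod 5); (2|5)=-1, (1|5)=+1; sign (−1)^0·-1^6·+1^8 = +1.
(a,b)_31: α=6, u≡20; β=3, v≡22 (mod 31); (20|31)=+1, (22|31)=-1; sign (−1)^0·+1^3·-1^6 = +1.
(a,b)_2: α=-28, β=-15; u≡1, v≡7 (mod 8); ε(u)ε(v)=0·1, αω(v)=-28·0, βω(u)=-15·0; sum ≡ 0  ⇒  +1.
(a,b)_19: α=2, u≡3; β=1, v≡3 (mod 19); (3|19)=-1, (3|19)=-1; sign (−1)^0·-1^1·-1^2 = -1.
(a,b)_∞: sgn(-23)=−, sgn(3534)=+, so +1.
(a,b)_17: α=-2, u≡14; β=0, v≡1 (mod 17); (14|17)=-1, (1|17)=+1; sign (−1)^0·-1^0·+1^-2 = +1.
(a,b)_13: α=2, u≡1; β=0, v≡2 (mod 13); (1|13)=+1, (2|13)=-1; sign (−1)^0·+1^0·-1^2 = +1.
(a,b)_3: α=-8, u≡1; β=-5, v≡2 (mod 3); (1|3)=+1, (2|3)=-1; sign (−1)^0·+1^-5·-1^-8 = +1.
(a,b)_7: α=-4, u≡5; β=-2, v≡3 (mod 7); (5|7)=-1, (3|7)=-1; sign (−1)^0·-1^-2·-1^-4 = +1.
(a,b)_11: α=0, u≡10; β=-2, v≡4 (mod 11); (10|11)=-1, (4|11)=+1; sign (−1)^0·-1^-2·+1^0 = +1.
(a,b)_23: α=5, u≡19; β=4, v≡20 (mod 23); (19|23)=-1, (20|23)=-1; sign (−1)^0·-1^4·-1^5 = -1.
(a,b)_47: α=4, u≡21; β=2, v≡1 (mod 47); (21|47)=+1, (1|47)=+1; sign (−1)^0·+1^2·+1^4 = +1.
Ram(-23, 3534) = {19, 23}; no ℚ_19-point on the conic.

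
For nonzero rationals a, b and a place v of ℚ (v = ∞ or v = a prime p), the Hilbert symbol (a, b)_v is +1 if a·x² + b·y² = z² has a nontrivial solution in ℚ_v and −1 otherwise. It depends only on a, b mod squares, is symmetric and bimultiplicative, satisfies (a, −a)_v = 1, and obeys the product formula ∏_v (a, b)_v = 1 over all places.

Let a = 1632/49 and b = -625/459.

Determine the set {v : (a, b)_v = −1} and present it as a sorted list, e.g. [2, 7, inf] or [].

[2, 3]

(a, b) ≡ (102, -51) mod (ℚ^×)²; places V = {2, 3, 5, 7, 17, ∞}.
(a,b)_5: α=0, u≡3; β=4, v≡1 (mod 5); (3|5)=-1, (1|5)=+1; sign (−1)^0·-1^4·+1^0 = +1.
(a,b)_17: α=1, u≡3; β=-1, v≡14 (mod 17); (3|17)=-1, (14|17)=-1; sign (−1)^0·-1^-1·-1^1 = +1.
(a,b)_3: α=1, u≡1; β=-3, v≡1 (mod 3); (1|3)=+1, (1|3)=+1; sign (−1)^1·+1^-3·+1^1 = -1.
(a,b)_∞: sgn(102)=+, sgn(-51)=−, so +1.
(a,b)_7: α=-2, u≡1; β=0, v≡3 (mod 7); (1|7)=+1, (3|7)=-1; sign (−1)^0·+1^0·-1^-2 = +1.
(a,b)_2: α=5, β=0; u≡3, v≡5 (mod 8); ε(u)ε(v)=1·0, αω(v)=5·1, βω(u)=0·1; sum ≡ 1  ⇒  -1.
(102, -51 / ℚ) ramifies at {2, 3}: a division algebra.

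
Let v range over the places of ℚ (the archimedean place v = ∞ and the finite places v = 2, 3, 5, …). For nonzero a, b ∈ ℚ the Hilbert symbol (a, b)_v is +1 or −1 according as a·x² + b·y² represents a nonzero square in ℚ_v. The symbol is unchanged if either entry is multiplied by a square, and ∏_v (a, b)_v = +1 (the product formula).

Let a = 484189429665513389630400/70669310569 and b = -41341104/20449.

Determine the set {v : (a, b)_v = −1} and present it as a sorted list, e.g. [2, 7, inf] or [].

[3, 31]

(a, b) ≡ (18879, -651) mod (ℚ^×)²; places V = {2, 3, 5, 7, 11, 13, 29, 31, ∞}.
(a,b)_∞: sgn(18879)=+, sgn(-651)=−, so +1.
(a,b)_31: α=3, u≡2; β=1, v≡8 (mod 31); (2|31)=+1, (8|31)=+1; sign (−1)^1·+1^1·+1^3 = -1.
(a,b)_11: α=-4, u≡3; β=-2, v≡5 (mod 11); (3|11)=+1, (5|11)=+1; sign (−1)^0·+1^-2·+1^-4 = +1.
(a,b)_5: α=2, u≡4; β=0, v≡4 (mod 5); (4|5)=+1, (4|5)=+1; sign (−1)^0·+1^0·+1^2 = +1.
(a,b)_7: α=11, u≡2; β=3, v≡6 (mod 7); (2|7)=+1, (6|7)=-1; sign (−1)^1·+1^3·-1^11 = +1.
(a,b)_3: α=11, u≡2; β=5, v≡2 (mod 3); (2|3)=-1, (2|3)=-1; sign (−1)^1·-1^5·-1^11 = -1.
(a,b)_2: α=6, β=4; u≡7, v≡5 (mod 8); ε(u)ε(v)=1·0, αω(v)=6·1, βω(u)=4·0; sum ≡ 0  ⇒  +1.
(a,b)_13: α=-6, u≡1; β=-2, v≡10 (mod 13); (1|13)=+1, (10|13)=+1; sign (−1)^0·+1^-2·+1^-6 = +1.
(a,b)_29: α=1, u≡16; β=0, v≡5 (mod 29); (16|29)=+1, (5|29)=+1; sign (−1)^0·+1^0·+1^1 = +1.
Ram(18879, -651) = {3, 31}; no ℚ_3-point on the conic.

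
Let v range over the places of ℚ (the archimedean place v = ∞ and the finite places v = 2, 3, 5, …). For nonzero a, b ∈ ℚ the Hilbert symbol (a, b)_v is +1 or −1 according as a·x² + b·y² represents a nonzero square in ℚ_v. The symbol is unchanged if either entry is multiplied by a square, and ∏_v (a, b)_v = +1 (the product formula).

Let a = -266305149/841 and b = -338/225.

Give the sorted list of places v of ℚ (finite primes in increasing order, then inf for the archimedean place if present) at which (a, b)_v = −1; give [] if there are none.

Mod squares: a ≡ -2021, b ≡ -2. Check v ∈ {∞, 2, 3, 5, 11, 13, 29, 43, 47}.
v=43: a=43^1·(≡33), b=43^0·(≡35) mod 43; (33|43)=-1, (35|43)=+1; (−1)^{1·0·21}·(-1)^0·(+1)^1 = +1.
v=5: a=5^0·(≡1), b=5^-2·(≡3) mod 5; (1|5)=+1, (3|5)=-1; (−1)^{0·-2·2}·(+1)^-2·(-1)^0 = +1.
v=3: a=3^2·(≡1), b=3^-2·(≡1) mod 3; (1|3)=+1, (1|3)=+1; (−1)^{2·-2·1}·(+1)^-2·(+1)^2 = +1.
v=∞: -2021 < 0 and -2 < 0  ⇒  (a,b)_∞ = -1.
v=2: v_2(a)=0, v_2(b)=1; units ≡ 3, 7 (mod 8); ε·ε+αω+βω = 1·1+0·0+1·1 ≡ 0  ⇒  (a,b)_2 = +1.
v=11: a=11^4·(≡1), b=11^0·(≡5) mod 11; (1|11)=+1, (5|11)=+1; (−1)^{4·0·5}·(+1)^0·(+1)^4 = +1.
v=47: a=47^1·(≡34), b=47^0·(≡15) mod 47; (34|47)=+1, (15|47)=-1; (−1)^{1·0·23}·(+1)^0·(-1)^1 = -1.
v=13: a=13^0·(≡8), b=13^2·(≡6) mod 13; (8|13)=-1, (6|13)=-1; (−1)^{0·2·6}·(-1)^2·(-1)^0 = +1.
v=29: a=29^-2·(≡24), b=29^0·(≡11) mod 29; (24|29)=+1, (11|29)=-1; (−1)^{-2·0·14}·(+1)^0·(-1)^-2 = +1.
(-2021, -2 / ℚ) ramifies at {47, ∞}: a division algebra.

[47, inf]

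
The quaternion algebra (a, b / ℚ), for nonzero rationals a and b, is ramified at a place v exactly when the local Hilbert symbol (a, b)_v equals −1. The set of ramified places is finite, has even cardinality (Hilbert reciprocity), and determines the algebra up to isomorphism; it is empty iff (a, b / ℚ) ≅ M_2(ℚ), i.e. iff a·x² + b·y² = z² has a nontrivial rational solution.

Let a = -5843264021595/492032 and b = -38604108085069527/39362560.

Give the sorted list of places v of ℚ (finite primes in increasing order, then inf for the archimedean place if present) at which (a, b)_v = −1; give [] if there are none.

[5, 7, 13, inf]

(a, b) ≡ (-1190, -6630) mod (ℚ^×)²; places V = {2, 3, 5, 7, 11, 13, 17, 31, ∞}.
(a,b)_3: α=4, u≡1; β=5, v≡1 (mod 3); (1|3)=+1, (1|3)=+1; sign (−1)^0·+1^5·+1^4 = +1.
(a,b)_7: α=3, u≡6; β=4, v≡6 (mod 7); (6|7)=-1, (6|7)=-1; sign (−1)^0·-1^4·-1^3 = -1.
(a,b)_31: α=-2, u≡7; β=-2, v≡20 (mod 31); (7|31)=+1, (20|31)=+1; sign (−1)^0·+1^-2·+1^-2 = +1.
(a,b)_5: α=1, u≡3; β=-1, v≡4 (mod 5); (3|5)=-1, (4|5)=+1; sign (−1)^0·-1^-1·+1^1 = -1.
(a,b)_∞: sgn(-1190)=−, sgn(-6630)=−, so -1.
(a,b)_2: α=-9, β=-13; u≡5, v≡5 (mod 8); ε(u)ε(v)=0·0, αω(v)=-9·1, βω(u)=-13·1; sum ≡ 0  ⇒  +1.
(a,b)_13: α=2, u≡11; β=3, v≡4 (mod 13); (11|13)=-1, (4|13)=+1; sign (−1)^0·-1^3·+1^2 = -1.
(a,b)_11: α=4, u≡4; β=6, v≡9 (mod 11); (4|11)=+1, (9|11)=+1; sign (−1)^0·+1^6·+1^4 = +1.
(a,b)_17: α=1, u≡15; β=1, v≡9 (mod 17); (15|17)=+1, (9|17)=+1; sign (−1)^0·+1^1·+1^1 = +1.
(-1190, -6630 / ℚ) ramifies at {5, 7, 13, ∞}: a division algebra.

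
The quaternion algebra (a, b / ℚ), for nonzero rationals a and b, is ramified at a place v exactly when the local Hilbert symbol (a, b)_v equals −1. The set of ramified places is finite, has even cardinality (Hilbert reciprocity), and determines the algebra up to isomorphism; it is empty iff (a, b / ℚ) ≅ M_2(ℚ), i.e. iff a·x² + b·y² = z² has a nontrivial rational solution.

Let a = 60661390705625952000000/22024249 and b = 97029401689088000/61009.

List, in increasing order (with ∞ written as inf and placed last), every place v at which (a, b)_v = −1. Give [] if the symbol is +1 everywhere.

Mod squares: a ≡ 2438, b ≡ 5270. Check v ∈ {∞, 2, 3, 5, 11, 13, 17, 19, 23, 31, 53}.
v=53: a=53^3·(≡7), b=53^2·(≡35) mod 53; (7|53)=+1, (35|53)=-1; (−1)^{3·2·26}·(+1)^2·(-1)^3 = -1.
v=2: v_2(a)=11, v_2(b)=13; units ≡ 3, 3 (mod 8); ε·ε+αω+βω = 1·1+11·1+13·1 ≡ 1  ⇒  (a,b)_2 = -1.
v=23: a=23^3·(≡19), b=23^2·(≡6) mod 23; (19|23)=-1, (6|23)=+1; (−1)^{3·2·11}·(-1)^2·(+1)^3 = +1.
v=31: a=31^2·(≡28), b=31^1·(≡27) mod 31; (28|31)=+1, (27|31)=-1; (−1)^{2·1·15}·(+1)^1·(-1)^2 = +1.
v=∞: 2438 > 0 and 5270 > 0  ⇒  (a,b)_∞ = +1.
v=5: a=5^6·(≡2), b=5^3·(≡1) mod 5; (2|5)=-1, (1|5)=+1; (−1)^{6·3·2}·(-1)^3·(+1)^6 = -1.
v=3: a=3^2·(≡2), b=3^0·(≡2) mod 3; (2|3)=-1, (2|3)=-1; (−1)^{2·0·1}·(-1)^0·(-1)^2 = +1.
v=19: a=19^-4·(≡1), b=19^-2·(≡1) mod 19; (1|19)=+1, (1|19)=+1; (−1)^{-4·-2·9}·(+1)^-2·(+1)^-4 = +1.
v=17: a=17^0·(≡3), b=17^1·(≡9) mod 17; (3|17)=-1, (9|17)=+1; (−1)^{0·1·8}·(-1)^1·(+1)^0 = -1.
v=13: a=13^-2·(≡11), b=13^-2·(≡8) mod 13; (11|13)=-1, (8|13)=-1; (−1)^{-2·-2·6}·(-1)^-2·(-1)^-2 = +1.
v=11: a=11^2·(≡7), b=11^2·(≡5) mod 11; (7|11)=-1, (5|11)=+1; (−1)^{2·2·5}·(-1)^2·(+1)^2 = +1.
(2438, 5270 / ℚ) ramifies at {2, 5, 17, 53}: a division algebra.

[2, 5, 17, 53]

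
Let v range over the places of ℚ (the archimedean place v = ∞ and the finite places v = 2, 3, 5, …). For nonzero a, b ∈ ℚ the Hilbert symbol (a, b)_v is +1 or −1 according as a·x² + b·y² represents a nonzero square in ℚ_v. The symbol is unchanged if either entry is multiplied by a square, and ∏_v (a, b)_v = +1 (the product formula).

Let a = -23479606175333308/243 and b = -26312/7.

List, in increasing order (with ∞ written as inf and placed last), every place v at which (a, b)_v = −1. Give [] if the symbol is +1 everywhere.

Mod squares: a ≡ -196581, b ≡ -46046. Check v ∈ {∞, 2, 3, 7, 11, 13, 23, 37}.
v=2: v_2(a)=2, v_2(b)=3; units ≡ 3, 1 (mod 8); ε·ε+αω+βω = 1·0+2·0+3·1 ≡ 1  ⇒  (a,b)_2 = -1.
v=11: a=11^3·(≡5), b=11^1·(≡4) mod 11; (5|11)=+1, (4|11)=+1; (−1)^{3·1·5}·(+1)^1·(+1)^3 = -1.
v=7: a=7^3·(≡4), b=7^-1·(≡1) mod 7; (4|7)=+1, (1|7)=+1; (−1)^{3·-1·3}·(+1)^-1·(+1)^3 = -1.
v=3: a=3^-5·(≡2), b=3^0·(≡1) mod 3; (2|3)=-1, (1|3)=+1; (−1)^{-5·0·1}·(-1)^0·(+1)^-5 = +1.
v=23: a=23^3·(≡16), b=23^1·(≡14) mod 23; (16|23)=+1, (14|23)=-1; (−1)^{3·1·11}·(+1)^1·(-1)^3 = +1.
v=13: a=13^4·(≡11), b=13^1·(≡8) mod 13; (11|13)=-1, (8|13)=-1; (−1)^{4·1·6}·(-1)^1·(-1)^4 = -1.
v=37: a=37^1·(≡29), b=37^0·(≡31) mod 37; (29|37)=-1, (31|37)=-1; (−1)^{1·0·18}·(-1)^0·(-1)^1 = -1.
v=∞: -196581 < 0 and -46046 < 0  ⇒  (a,b)_∞ = -1.
Ram(-196581, -46046) = {2, 7, 11, 13, 37, ∞}; no ℚ_2-point on the conic.

[2, 7, 11, 13, 37, inf]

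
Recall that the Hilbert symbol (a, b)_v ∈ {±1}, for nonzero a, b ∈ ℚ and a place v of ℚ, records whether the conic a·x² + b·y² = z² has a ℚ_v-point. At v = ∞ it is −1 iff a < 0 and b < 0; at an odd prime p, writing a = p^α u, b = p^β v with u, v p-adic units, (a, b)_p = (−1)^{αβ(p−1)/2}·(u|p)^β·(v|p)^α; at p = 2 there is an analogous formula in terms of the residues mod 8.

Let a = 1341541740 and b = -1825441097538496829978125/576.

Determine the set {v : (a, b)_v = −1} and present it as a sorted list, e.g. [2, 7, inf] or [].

Mod squares: a ≡ 335385435, b ≡ -840565. Check v ∈ {∞, 2, 3, 5, 7, 11, 17, 19, 29, 31}.
v=31: a=31^1·(≡5), b=31^3·(≡9) mod 31; (5|31)=+1, (9|31)=+1; (−1)^{1·3·15}·(+1)^3·(+1)^1 = -1.
v=∞: 335385435 > 0 and -840565 < 0  ⇒  (a,b)_∞ = +1.
v=11: a=11^1·(≡9), b=11^1·(≡8) mod 11; (9|11)=+1, (8|11)=-1; (−1)^{1·1·5}·(+1)^1·(-1)^1 = +1.
v=2: v_2(a)=2, v_2(b)=-6; units ≡ 3, 3 (mod 8); ε·ε+αω+βω = 1·1+2·1+-6·1 ≡ 1  ⇒  (a,b)_2 = -1.
v=7: a=7^1·(≡6), b=7^2·(≡4) mod 7; (6|7)=-1, (4|7)=+1; (−1)^{1·2·3}·(-1)^2·(+1)^1 = +1.
v=3: a=3^1·(≡1), b=3^-2·(≡2) mod 3; (1|3)=+1, (2|3)=-1; (−1)^{1·-2·1}·(+1)^-2·(-1)^1 = -1.
v=5: a=5^1·(≡3), b=5^5·(≡2) mod 5; (3|5)=-1, (2|5)=-1; (−1)^{1·5·2}·(-1)^5·(-1)^1 = +1.
v=17: a=17^1·(≡16), b=17^3·(≡1) mod 17; (16|17)=+1, (1|17)=+1; (−1)^{1·3·8}·(+1)^3·(+1)^1 = +1.
v=29: a=29^1·(≡14), b=29^5·(≡21) mod 29; (14|29)=-1, (21|29)=-1; (−1)^{1·5·14}·(-1)^5·(-1)^1 = +1.
v=19: a=19^1·(≡2), b=19^2·(≡14) mod 19; (2|19)=-1, (14|19)=-1; (−1)^{1·2·9}·(-1)^2·(-1)^1 = -1.
(335385435, -840565 / ℚ) ramifies at {2, 3, 19, 31}: a division algebra.

[2, 3, 19, 31]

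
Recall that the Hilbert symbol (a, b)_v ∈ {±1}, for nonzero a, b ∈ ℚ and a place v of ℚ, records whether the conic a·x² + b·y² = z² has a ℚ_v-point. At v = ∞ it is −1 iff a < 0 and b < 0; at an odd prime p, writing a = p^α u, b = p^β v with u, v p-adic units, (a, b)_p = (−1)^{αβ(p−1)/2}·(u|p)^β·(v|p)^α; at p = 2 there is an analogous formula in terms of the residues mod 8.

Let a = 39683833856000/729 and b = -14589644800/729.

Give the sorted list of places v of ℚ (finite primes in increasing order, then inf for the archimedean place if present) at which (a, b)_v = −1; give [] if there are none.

[2, 5]

Mod squares: a ≡ 290, b ≡ -493. Check v ∈ {∞, 2, 3, 5, 17, 29}.
v=∞: 290 > 0 and -493 < 0  ⇒  (a,b)_∞ = +1.
v=5: a=5^3·(≡2), b=5^2·(≡2) mod 5; (2|5)=-1, (2|5)=-1; (−1)^{3·2·2}·(-1)^2·(-1)^3 = -1.
v=17: a=17^4·(≡13), b=17^3·(≡3) mod 17; (13|17)=+1, (3|17)=-1; (−1)^{4·3·8}·(+1)^3·(-1)^4 = +1.
v=2: v_2(a)=17, v_2(b)=12; units ≡ 1, 3 (mod 8); ε·ε+αω+βω = 0·1+17·1+12·0 ≡ 1  ⇒  (a,b)_2 = -1.
v=29: a=29^1·(≡11), b=29^1·(≡26) mod 29; (11|29)=-1, (26|29)=-1; (−1)^{1·1·14}·(-1)^1·(-1)^1 = +1.
v=3: a=3^-6·(≡2), b=3^-6·(≡2) mod 3; (2|3)=-1, (2|3)=-1; (−1)^{-6·-6·1}·(-1)^-6·(-1)^-6 = +1.
Ram(290, -493) = {2, 5}; no ℚ_2-point on the conic.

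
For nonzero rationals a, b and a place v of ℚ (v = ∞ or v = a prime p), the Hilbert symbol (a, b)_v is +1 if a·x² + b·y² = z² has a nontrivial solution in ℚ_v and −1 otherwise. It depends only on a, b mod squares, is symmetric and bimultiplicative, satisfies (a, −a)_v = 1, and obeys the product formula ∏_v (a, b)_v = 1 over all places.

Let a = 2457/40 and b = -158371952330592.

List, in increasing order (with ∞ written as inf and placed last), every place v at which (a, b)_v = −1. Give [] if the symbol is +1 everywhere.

[3, 5, 7, 11]

Mod squares: a ≡ 2730, b ≡ -22. Check v ∈ {∞, 2, 3, 5, 7, 11, 13}.
v=∞: 2730 > 0 and -22 < 0  ⇒  (a,b)_∞ = +1.
v=7: a=7^1·(≡3), b=7^4·(≡3) mod 7; (3|7)=-1, (3|7)=-1; (−1)^{1·4·3}·(-1)^4·(-1)^1 = -1.
v=2: v_2(a)=-3, v_2(b)=5; units ≡ 5, 5 (mod 8); ε·ε+αω+βω = 0·0+-3·1+5·1 ≡ 0  ⇒  (a,b)_2 = +1.
v=5: a=5^-1·(≡4), b=5^0·(≡3) mod 5; (4|5)=+1, (3|5)=-1; (−1)^{-1·0·2}·(+1)^0·(-1)^-1 = -1.
v=11: a=11^0·(≡10), b=11^1·(≡9) mod 11; (10|11)=-1, (9|11)=+1; (−1)^{0·1·5}·(-1)^1·(+1)^0 = -1.
v=13: a=13^1·(≡7), b=13^4·(≡10) mod 13; (7|13)=-1, (10|13)=+1; (−1)^{1·4·6}·(-1)^4·(+1)^1 = +1.
v=3: a=3^3·(≡1), b=3^8·(≡2) mod 3; (1|3)=+1, (2|3)=-1; (−1)^{3·8·1}·(+1)^8·(-1)^3 = -1.
(2730, -22 / ℚ) ramifies at {3, 5, 7, 11}: a division algebra.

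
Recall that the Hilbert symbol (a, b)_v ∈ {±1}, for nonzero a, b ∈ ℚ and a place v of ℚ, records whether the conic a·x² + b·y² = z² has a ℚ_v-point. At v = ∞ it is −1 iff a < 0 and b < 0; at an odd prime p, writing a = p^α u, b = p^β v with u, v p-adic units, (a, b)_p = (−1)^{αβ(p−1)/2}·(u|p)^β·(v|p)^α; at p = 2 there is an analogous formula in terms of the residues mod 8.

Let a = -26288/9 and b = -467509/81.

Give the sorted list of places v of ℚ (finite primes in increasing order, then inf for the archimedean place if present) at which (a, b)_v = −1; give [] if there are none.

[29, inf]

(a, b) ≡ (-1643, -9541) mod (ℚ^×)²; places V = {2, 3, 7, 29, 31, 47, 53, ∞}.
(a,b)_7: α=0, u≡2; β=3, v≡4 (mod 7); (2|7)=+1, (4|7)=+1; sign (−1)^0·+1^3·+1^0 = +1.
(a,b)_47: α=0, u≡14; β=1, v≡24 (mod 47); (14|47)=+1, (24|47)=+1; sign (−1)^0·+1^1·+1^0 = +1.
(a,b)_29: α=0, u≡21; β=1, v≡14 (mod 29); (21|29)=-1, (14|29)=-1; sign (−1)^0·-1^1·-1^0 = -1.
(a,b)_31: α=1, u≡16; β=0, v≡5 (mod 31); (16|31)=+1, (5|31)=+1; sign (−1)^0·+1^0·+1^1 = +1.
(a,b)_∞: sgn(-1643)=−, sgn(-9541)=−, so -1.
(a,b)_2: α=4, β=0; u≡5, v≡3 (mod 8); ε(u)ε(v)=0·1, αω(v)=4·1, βω(u)=0·1; sum ≡ 0  ⇒  +1.
(a,b)_3: α=-2, u≡1; β=-4, v≡2 (mod 3); (1|3)=+1, (2|3)=-1; sign (−1)^0·+1^-4·-1^-2 = +1.
(a,b)_53: α=1, u≡45; β=0, v≡38 (mod 53); (45|53)=-1, (38|53)=+1; sign (−1)^0·-1^0·+1^1 = +1.
Ram(-1643, -9541) = {29, ∞}; no ℚ_29-point on the conic.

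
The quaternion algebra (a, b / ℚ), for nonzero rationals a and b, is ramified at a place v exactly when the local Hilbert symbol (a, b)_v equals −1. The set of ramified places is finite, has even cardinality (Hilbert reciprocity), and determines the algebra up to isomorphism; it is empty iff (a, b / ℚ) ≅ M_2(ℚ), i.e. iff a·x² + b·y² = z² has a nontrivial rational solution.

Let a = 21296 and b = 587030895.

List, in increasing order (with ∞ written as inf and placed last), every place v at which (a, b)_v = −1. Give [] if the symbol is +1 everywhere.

(a, b) ≡ (11, 55) mod (ℚ^×)²; places V = {2, 3, 5, 11, ∞}.
(a,b)_∞: sgn(11)=+, sgn(55)=+, so +1.
(a,b)_3: α=0, u≡2; β=6, v≡1 (mod 3); (2|3)=-1, (1|3)=+1; sign (−1)^0·-1^6·+1^0 = +1.
(a,b)_2: α=4, β=0; u≡3, v≡7 (mod 8); ε(u)ε(v)=1·1, αω(v)=4·0, βω(u)=0·1; sum ≡ 1  ⇒  -1.
(a,b)_5: α=0, u≡1; β=1, v≡4 (mod 5); (1|5)=+1, (4|5)=+1; sign (−1)^0·+1^1·+1^0 = +1.
(a,b)_11: α=3, u≡5; β=5, v≡4 (mod 11); (5|11)=+1, (4|11)=+1; sign (−1)^1·+1^5·+1^3 = -1.
(11, 55 / ℚ) ramifies at {2, 11}: a division algebra.

[2, 11]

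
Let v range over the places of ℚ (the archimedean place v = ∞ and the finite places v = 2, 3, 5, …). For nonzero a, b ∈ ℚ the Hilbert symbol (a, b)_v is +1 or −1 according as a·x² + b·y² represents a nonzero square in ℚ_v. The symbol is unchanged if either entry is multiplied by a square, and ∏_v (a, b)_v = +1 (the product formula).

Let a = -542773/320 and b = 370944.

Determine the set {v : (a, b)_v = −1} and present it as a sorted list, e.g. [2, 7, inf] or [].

(a, b) ≡ (-55385, 161) mod (ℚ^×)²; places V = {2, 3, 5, 7, 11, 19, 23, 53, ∞}.
(a,b)_2: α=-6, β=8; u≡7, v≡1 (mod 8); ε(u)ε(v)=1·0, αω(v)=-6·0, βω(u)=8·0; sum ≡ 0  ⇒  +1.
(a,b)_∞: sgn(-55385)=−, sgn(161)=+, so +1.
(a,b)_19: α=1, u≡16; β=0, v≡7 (mod 19); (16|19)=+1, (7|19)=+1; sign (−1)^0·+1^0·+1^1 = +1.
(a,b)_3: α=0, u≡1; β=2, v≡2 (mod 3); (1|3)=+1, (2|3)=-1; sign (−1)^0·+1^2·-1^0 = +1.
(a,b)_7: α=2, u≡5; β=1, v≡2 (mod 7); (5|7)=-1, (2|7)=+1; sign (−1)^0·-1^1·+1^2 = -1.
(a,b)_23: α=0, u≡21; β=1, v≡5 (mod 23); (21|23)=-1, (5|23)=-1; sign (−1)^0·-1^1·-1^0 = -1.
(a,b)_11: α=1, u≡3; β=0, v≡2 (mod 11); (3|11)=+1, (2|11)=-1; sign (−1)^0·+1^0·-1^1 = -1.
(a,b)_5: α=-1, u≡3; β=0, v≡4 (mod 5); (3|5)=-1, (4|5)=+1; sign (−1)^0·-1^0·+1^-1 = +1.
(a,b)_53: α=1, u≡47; β=0, v≡50 (mod 53); (47|53)=+1, (50|53)=-1; sign (−1)^0·+1^0·-1^1 = -1.
(-55385, 161 / ℚ) ramifies at {7, 11, 23, 53}: a division algebra.

[7, 11, 23, 53]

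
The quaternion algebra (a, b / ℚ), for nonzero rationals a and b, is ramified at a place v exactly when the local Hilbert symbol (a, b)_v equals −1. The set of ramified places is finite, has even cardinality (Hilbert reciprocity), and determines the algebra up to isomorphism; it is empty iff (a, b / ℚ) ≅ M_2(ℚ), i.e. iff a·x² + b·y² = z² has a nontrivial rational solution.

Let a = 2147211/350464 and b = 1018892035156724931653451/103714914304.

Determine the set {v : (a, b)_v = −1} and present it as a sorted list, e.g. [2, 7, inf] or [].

[2, 7, 11, 41]

Mod squares: a ≡ 451, b ≡ 274659. Check v ∈ {∞, 2, 3, 7, 11, 13, 17, 23, 29, 37, 41}.
v=41: a=41^1·(≡17), b=41^3·(≡1) mod 41; (17|41)=-1, (1|41)=+1; (−1)^{1·3·20}·(-1)^3·(+1)^1 = -1.
v=2: v_2(a)=-8, v_2(b)=-18; units ≡ 3, 3 (mod 8); ε·ε+αω+βω = 1·1+-8·1+-18·1 ≡ 1  ⇒  (a,b)_2 = -1.
v=23: a=23^2·(≡15), b=23^6·(≡3) mod 23; (15|23)=-1, (3|23)=+1; (−1)^{2·6·11}·(-1)^6·(+1)^2 = +1.
v=29: a=29^0·(≡7), b=29^1·(≡19) mod 29; (7|29)=+1, (19|29)=-1; (−1)^{0·1·14}·(+1)^1·(-1)^0 = +1.
v=17: a=17^0·(≡1), b=17^-2·(≡14) mod 17; (1|17)=+1, (14|17)=-1; (−1)^{0·-2·8}·(+1)^-2·(-1)^0 = +1.
v=37: a=37^-2·(≡28), b=37^-2·(≡23) mod 37; (28|37)=+1, (23|37)=-1; (−1)^{-2·-2·18}·(+1)^-2·(-1)^-2 = +1.
v=13: a=13^0·(≡4), b=13^2·(≡11) mod 13; (4|13)=+1, (11|13)=-1; (−1)^{0·2·6}·(+1)^2·(-1)^0 = +1.
v=3: a=3^2·(≡1), b=3^7·(≡2) mod 3; (1|3)=+1, (2|3)=-1; (−1)^{2·7·1}·(+1)^7·(-1)^2 = +1.
v=∞: 451 > 0 and 274659 > 0  ⇒  (a,b)_∞ = +1.
v=11: a=11^1·(≡7), b=11^3·(≡2) mod 11; (7|11)=-1, (2|11)=-1; (−1)^{1·3·5}·(-1)^3·(-1)^1 = -1.
v=7: a=7^0·(≡5), b=7^1·(≡4) mod 7; (5|7)=-1, (4|7)=+1; (−1)^{0·1·3}·(-1)^1·(+1)^0 = -1.
Ram(451, 274659) = {2, 7, 11, 41}; no ℚ_2-point on the conic.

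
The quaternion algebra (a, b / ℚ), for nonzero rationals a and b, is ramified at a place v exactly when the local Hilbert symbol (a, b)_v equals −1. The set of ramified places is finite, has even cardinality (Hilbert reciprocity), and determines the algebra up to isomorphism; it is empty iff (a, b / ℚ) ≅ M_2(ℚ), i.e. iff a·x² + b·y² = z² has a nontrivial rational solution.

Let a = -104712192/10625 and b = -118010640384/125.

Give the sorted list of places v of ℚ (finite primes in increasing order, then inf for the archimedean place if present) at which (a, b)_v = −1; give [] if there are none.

[2, 13, 17, 19, 23, inf]

Mod squares: a ≡ -193154, b ≡ -2470. Check v ∈ {∞, 2, 3, 5, 7, 13, 17, 19, 23}.
v=∞: -193154 < 0 and -2470 < 0  ⇒  (a,b)_∞ = -1.
v=7: a=7^0·(≡4), b=7^2·(≡1) mod 7; (4|7)=+1, (1|7)=+1; (−1)^{0·2·3}·(+1)^2·(+1)^0 = +1.
v=19: a=19^1·(≡12), b=19^1·(≡2) mod 19; (12|19)=-1, (2|19)=-1; (−1)^{1·1·9}·(-1)^1·(-1)^1 = -1.
v=17: a=17^-1·(≡3), b=17^0·(≡7) mod 17; (3|17)=-1, (7|17)=-1; (−1)^{-1·0·8}·(-1)^0·(-1)^-1 = -1.
v=13: a=13^1·(≡4), b=13^1·(≡5) mod 13; (4|13)=+1, (5|13)=-1; (−1)^{1·1·6}·(+1)^1·(-1)^1 = -1.
v=23: a=23^1·(≡15), b=23^2·(≡7) mod 23; (15|23)=-1, (7|23)=-1; (−1)^{1·2·11}·(-1)^2·(-1)^1 = -1.
v=3: a=3^2·(≡1), b=3^2·(≡2) mod 3; (1|3)=+1, (2|3)=-1; (−1)^{2·2·1}·(+1)^2·(-1)^2 = +1.
v=2: v_2(a)=11, v_2(b)=11; units ≡ 7, 5 (mod 8); ε·ε+αω+βω = 1·0+11·1+11·0 ≡ 1  ⇒  (a,b)_2 = -1.
v=5: a=5^-4·(≡4), b=5^-3·(≡1) mod 5; (4|5)=+1, (1|5)=+1; (−1)^{-4·-3·2}·(+1)^-3·(+1)^-4 = +1.
|Ram(-193154, -2470)| = 6, even; anisotropic at {2, 13, 17, 19, 23, ∞}.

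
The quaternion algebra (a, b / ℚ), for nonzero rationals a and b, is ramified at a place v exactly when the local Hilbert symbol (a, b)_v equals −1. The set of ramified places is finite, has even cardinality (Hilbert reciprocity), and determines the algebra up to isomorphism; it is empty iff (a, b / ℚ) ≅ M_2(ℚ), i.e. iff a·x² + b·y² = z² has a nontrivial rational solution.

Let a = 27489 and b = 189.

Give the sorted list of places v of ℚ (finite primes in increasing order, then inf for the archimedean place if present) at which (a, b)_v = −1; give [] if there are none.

[3, 11]

Mod squares: a ≡ 561, b ≡ 21. Check v ∈ {∞, 2, 3, 7, 11, 17}.
v=17: a=17^1·(≡2), b=17^0·(≡2) mod 17; (2|17)=+1, (2|17)=+1; (−1)^{1·0·8}·(+1)^0·(+1)^1 = +1.
v=3: a=3^1·(≡1), b=3^3·(≡1) mod 3; (1|3)=+1, (1|3)=+1; (−1)^{1·3·1}·(+1)^3·(+1)^1 = -1.
v=7: a=7^2·(≡1), b=7^1·(≡6) mod 7; (1|7)=+1, (6|7)=-1; (−1)^{2·1·3}·(+1)^1·(-1)^2 = +1.
v=2: v_2(a)=0, v_2(b)=0; units ≡ 1, 5 (mod 8); ε·ε+αω+βω = 0·0+0·1+0·0 ≡ 0  ⇒  (a,b)_2 = +1.
v=∞: 561 > 0 and 21 > 0  ⇒  (a,b)_∞ = +1.
v=11: a=11^1·(≡2), b=11^0·(≡2) mod 11; (2|11)=-1, (2|11)=-1; (−1)^{1·0·5}·(-1)^0·(-1)^1 = -1.
|Ram(561, 21)| = 2, even; anisotropic at {3, 11}.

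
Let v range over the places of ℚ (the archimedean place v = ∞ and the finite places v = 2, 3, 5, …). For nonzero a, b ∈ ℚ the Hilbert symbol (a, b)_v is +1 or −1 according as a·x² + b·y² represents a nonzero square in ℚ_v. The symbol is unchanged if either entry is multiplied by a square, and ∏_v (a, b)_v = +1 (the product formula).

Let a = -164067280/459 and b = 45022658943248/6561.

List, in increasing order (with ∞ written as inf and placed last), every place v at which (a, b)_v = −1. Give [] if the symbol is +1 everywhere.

[3, 5, 17, 23]

Mod squares: a ≡ -1448655, b ≡ 17. Check v ∈ {∞, 2, 3, 5, 7, 13, 17, 19, 23}.
v=13: a=13^1·(≡12), b=13^0·(≡10) mod 13; (12|13)=+1, (10|13)=+1; (−1)^{1·0·6}·(+1)^0·(+1)^1 = +1.
v=2: v_2(a)=4, v_2(b)=4; units ≡ 1, 1 (mod 8); ε·ε+αω+βω = 0·0+4·0+4·0 ≡ 0  ⇒  (a,b)_2 = +1.
v=3: a=3^-3·(≡1), b=3^-8·(≡2) mod 3; (1|3)=+1, (2|3)=-1; (−1)^{-3·-8·1}·(+1)^-8·(-1)^-3 = -1.
v=5: a=5^1·(≡1), b=5^0·(≡3) mod 5; (1|5)=+1, (3|5)=-1; (−1)^{1·0·2}·(+1)^0·(-1)^1 = -1.
v=17: a=17^-1·(≡6), b=17^1·(≡9) mod 17; (6|17)=-1, (9|17)=+1; (−1)^{-1·1·8}·(-1)^1·(+1)^-1 = -1.
v=23: a=23^1·(≡2), b=23^2·(≡5) mod 23; (2|23)=+1, (5|23)=-1; (−1)^{1·2·11}·(+1)^2·(-1)^1 = -1.
v=7: a=7^0·(≡2), b=7^4·(≡3) mod 7; (2|7)=+1, (3|7)=-1; (−1)^{0·4·3}·(+1)^4·(-1)^0 = +1.
v=19: a=19^3·(≡13), b=19^4·(≡17) mod 19; (13|19)=-1, (17|19)=+1; (−1)^{3·4·9}·(-1)^4·(+1)^3 = +1.
v=∞: -1448655 < 0 and 17 > 0  ⇒  (a,b)_∞ = +1.
(-1448655, 17 / ℚ) ramifies at {3, 5, 17, 23}: a division algebra.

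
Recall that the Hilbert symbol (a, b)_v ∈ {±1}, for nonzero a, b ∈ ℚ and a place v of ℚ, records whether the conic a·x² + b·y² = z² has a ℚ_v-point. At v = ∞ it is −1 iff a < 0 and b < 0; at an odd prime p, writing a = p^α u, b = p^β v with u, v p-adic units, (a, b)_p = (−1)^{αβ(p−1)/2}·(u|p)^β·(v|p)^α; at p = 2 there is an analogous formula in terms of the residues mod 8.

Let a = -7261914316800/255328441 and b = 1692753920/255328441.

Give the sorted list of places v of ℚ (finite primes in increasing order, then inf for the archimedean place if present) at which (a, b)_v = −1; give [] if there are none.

[2, 3, 5, 11]

Mod squares: a ≡ -3, b ≡ 1430. Check v ∈ {∞, 2, 3, 5, 11, 13, 17, 19, 29}.
v=3: a=3^1·(≡2), b=3^0·(≡2) mod 3; (2|3)=-1, (2|3)=-1; (−1)^{1·0·1}·(-1)^0·(-1)^1 = -1.
v=19: a=19^-2·(≡1), b=19^-2·(≡5) mod 19; (1|19)=+1, (5|19)=+1; (−1)^{-2·-2·9}·(+1)^-2·(+1)^-2 = +1.
v=29: a=29^-4·(≡26), b=29^-4·(≡13) mod 29; (26|29)=-1, (13|29)=+1; (−1)^{-4·-4·14}·(-1)^-4·(+1)^-4 = +1.
v=5: a=5^2·(≡3), b=5^1·(≡4) mod 5; (3|5)=-1, (4|5)=+1; (−1)^{2·1·2}·(-1)^1·(+1)^2 = -1.
v=11: a=11^2·(≡2), b=11^1·(≡4) mod 11; (2|11)=-1, (4|11)=+1; (−1)^{2·1·5}·(-1)^1·(+1)^2 = -1.
v=13: a=13^2·(≡10), b=13^1·(≡11) mod 13; (10|13)=+1, (11|13)=-1; (−1)^{2·1·6}·(+1)^1·(-1)^2 = +1.
v=∞: -3 < 0 and 1430 > 0  ⇒  (a,b)_∞ = +1.
v=2: v_2(a)=14, v_2(b)=13; units ≡ 5, 3 (mod 8); ε·ε+αω+βω = 0·1+14·1+13·1 ≡ 1  ⇒  (a,b)_2 = -1.
v=17: a=17^2·(≡12), b=17^2·(≡15) mod 17; (12|17)=-1, (15|17)=+1; (−1)^{2·2·8}·(-1)^2·(+1)^2 = +1.
|Ram(-3, 1430)| = 4, even; anisotropic at {2, 3, 5, 11}.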